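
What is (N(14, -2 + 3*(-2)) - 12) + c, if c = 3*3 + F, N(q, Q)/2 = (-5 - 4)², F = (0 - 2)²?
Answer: 163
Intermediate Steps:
F = 4 (F = (-2)² = 4)
N(q, Q) = 162 (N(q, Q) = 2*(-5 - 4)² = 2*(-9)² = 2*81 = 162)
c = 13 (c = 3*3 + 4 = 9 + 4 = 13)
(N(14, -2 + 3*(-2)) - 12) + c = (162 - 12) + 13 = 150 + 13 = 163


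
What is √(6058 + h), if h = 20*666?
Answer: √19378 ≈ 139.20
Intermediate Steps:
h = 13320
√(6058 + h) = √(6058 + 13320) = √19378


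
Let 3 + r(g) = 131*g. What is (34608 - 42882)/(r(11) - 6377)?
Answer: 8274/4939 ≈ 1.6752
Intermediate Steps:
r(g) = -3 + 131*g
(34608 - 42882)/(r(11) - 6377) = (34608 - 42882)/((-3 + 131*11) - 6377) = -8274/((-3 + 1441) - 6377) = -8274/(1438 - 6377) = -8274/(-4939) = -8274*(-1/4939) = 8274/4939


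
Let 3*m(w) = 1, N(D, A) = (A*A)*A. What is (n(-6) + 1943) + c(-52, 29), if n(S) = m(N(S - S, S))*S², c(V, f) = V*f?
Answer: 447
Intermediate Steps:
N(D, A) = A³ (N(D, A) = A²*A = A³)
m(w) = ⅓ (m(w) = (⅓)*1 = ⅓)
n(S) = S²/3
(n(-6) + 1943) + c(-52, 29) = ((⅓)*(-6)² + 1943) - 52*29 = ((⅓)*36 + 1943) - 1508 = (12 + 1943) - 1508 = 1955 - 1508 = 447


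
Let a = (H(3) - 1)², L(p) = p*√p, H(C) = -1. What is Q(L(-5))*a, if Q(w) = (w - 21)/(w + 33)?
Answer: 4*(-21*I + 5*√5)/(5*√5 + 33*I) ≈ -1.8715 - 1.9893*I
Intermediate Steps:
L(p) = p^(3/2)
Q(w) = (-21 + w)/(33 + w)
a = 4 (a = (-1 - 1)² = (-2)² = 4)
Q(L(-5))*a = ((-21 + (-5)^(3/2))/(33 + (-5)^(3/2)))*4 = ((-21 - 5*I*√5)/(33 - 5*I*√5))*4 = 4*(-21 - 5*I*√5)/(33 - 5*I*√5)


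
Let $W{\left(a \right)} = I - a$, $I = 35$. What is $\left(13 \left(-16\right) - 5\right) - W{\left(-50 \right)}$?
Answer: $-298$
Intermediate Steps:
$W{\left(a \right)} = 35 - a$
$\left(13 \left(-16\right) - 5\right) - W{\left(-50 \right)} = \left(13 \left(-16\right) - 5\right) - \left(35 - -50\right) = \left(-208 - 5\right) - \left(35 + 50\right) = -213 - 85 = -298$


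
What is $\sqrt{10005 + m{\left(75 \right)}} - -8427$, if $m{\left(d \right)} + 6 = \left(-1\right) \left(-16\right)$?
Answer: $8427 + \sqrt{10015} \approx 8527.1$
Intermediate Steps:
$m{\left(d \right)} = 10$ ($m{\left(d \right)} = -6 - -16 = -6 + 16 = 10$)
$\sqrt{10005 + m{\left(75 \right)}} - -8427 = \sqrt{10005 + 10} - -8427 = \sqrt{10015} + 8427 = 8427 + \sqrt{10015}$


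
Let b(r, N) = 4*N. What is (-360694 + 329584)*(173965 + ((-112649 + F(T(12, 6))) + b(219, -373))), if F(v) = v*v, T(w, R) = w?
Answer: -1865604480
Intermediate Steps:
F(v) = v**2
(-360694 + 329584)*(173965 + ((-112649 + F(T(12, 6))) + b(219, -373))) = (-360694 + 329584)*(173965 + ((-112649 + 12**2) + 4*(-373))) = -31110*(173965 + ((-112649 + 144) - 1492)) = -31110*(173965 + (-112505 - 1492)) = -31110*(173965 - 113997) = -31110*59968 = -1865604480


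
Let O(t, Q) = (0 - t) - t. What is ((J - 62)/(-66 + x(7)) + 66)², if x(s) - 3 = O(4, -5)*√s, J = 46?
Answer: 7781839132/1771063 - 8535552*√7/1771063 ≈ 4381.1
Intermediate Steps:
O(t, Q) = -2*t (O(t, Q) = -t - t = -2*t)
x(s) = 3 - 8*√s (x(s) = 3 + (-2*4)*√s = 3 - 8*√s)
((J - 62)/(-66 + x(7)) + 66)² = ((46 - 62)/(-66 + (3 - 8*√7)) + 66)² = (-16/(-63 - 8*√7) + 66)² = (66 - 16/(-63 - 8*√7))²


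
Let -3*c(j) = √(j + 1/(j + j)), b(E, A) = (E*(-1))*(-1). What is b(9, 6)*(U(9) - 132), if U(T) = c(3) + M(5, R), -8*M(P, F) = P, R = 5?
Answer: -9549/8 - √114/2 ≈ -1199.0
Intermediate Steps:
M(P, F) = -P/8
b(E, A) = E (b(E, A) = -E*(-1) = E)
c(j) = -√(j + 1/(2*j))/3 (c(j) = -√(j + 1/(j + j))/3 = -√(j + 1/(2*j))/3)
U(T) = -5/8 - √114/18 (U(T) = -√(2/3 + 4*3)/6 - ⅛*5 = -√(2*(⅓) + 12)/6 - 5/8 = -√(⅔ + 12)/6 - 5/8 = -√114/18 - 5/8 = -5/8 - √114/18)
b(9, 6)*(U(9) - 132) = 9*((-5/8 - √114/18) - 132) = 9*(-1061/8 - √114/18) = -9549/8 - √114/2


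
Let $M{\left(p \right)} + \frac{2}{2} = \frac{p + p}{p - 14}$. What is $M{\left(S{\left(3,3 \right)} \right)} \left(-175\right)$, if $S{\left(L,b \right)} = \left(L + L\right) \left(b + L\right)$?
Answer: $- \frac{4375}{11} \approx -397.73$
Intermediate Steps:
$S{\left(L,b \right)} = 2 L \left(L + b\right)$
$M{\left(p \right)} = -1 + \frac{2 p}{-14 + p}$ ($M{\left(p \right)} = -1 + \frac{p + p}{p - 14} = -1 + \frac{2 p}{-14 + p}$)
$M{\left(S{\left(3,3 \right)} \right)} \left(-175\right) = \frac{14 + 2 \cdot 3 \left(3 + 3\right)}{-14 + 2 \cdot 3 \left(3 + 3\right)} \left(-175\right) = \frac{14 + 2 \cdot 3 \cdot 6}{-14 + 2 \cdot 3 \cdot 6} \left(-175\right) = \frac{14 + 36}{-14 + 36} \left(-175\right) = \frac{1}{22} \cdot 50 \left(-175\right) = \frac{25}{11} \left(-175\right) = - \frac{4375}{11}$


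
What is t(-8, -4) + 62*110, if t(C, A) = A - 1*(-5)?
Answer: 6821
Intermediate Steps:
t(C, A) = 5 + A (t(C, A) = A + 5 = 5 + A)
t(-8, -4) + 62*110 = (5 - 4) + 62*110 = 1 + 6820 = 6821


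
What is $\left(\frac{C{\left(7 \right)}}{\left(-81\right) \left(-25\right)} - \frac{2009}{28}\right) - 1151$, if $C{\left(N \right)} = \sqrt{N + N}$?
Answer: $- \frac{4891}{4} + \frac{\sqrt{14}}{2025} \approx -1222.7$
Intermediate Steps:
$C{\left(N \right)} = \sqrt{2} \sqrt{N}$ ($C{\left(N \right)} = \sqrt{2 N} = \sqrt{2} \sqrt{N}$)
$\left(\frac{C{\left(7 \right)}}{\left(-81\right) \left(-25\right)} - \frac{2009}{28}\right) - 1151 = \left(\frac{\sqrt{2} \sqrt{7}}{\left(-81\right) \left(-25\right)} - \frac{2009}{28}\right) - 1151 = \left(\frac{\sqrt{14}}{2025} - \frac{287}{4}\right) - 1151 = \left(- \frac{287}{4} + \frac{\sqrt{14}}{2025}\right) - 1151 = - \frac{4891}{4} + \frac{\sqrt{14}}{2025}$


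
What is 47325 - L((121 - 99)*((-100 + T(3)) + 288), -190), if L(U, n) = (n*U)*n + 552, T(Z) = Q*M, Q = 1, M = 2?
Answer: -150851227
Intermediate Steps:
T(Z) = 2 (T(Z) = 1*2 = 2)
L(U, n) = 552 + U*n² (L(U, n) = (U*n)*n + 552 = U*n² + 552 = 552 + U*n²)
47325 - L((121 - 99)*((-100 + T(3)) + 288), -190) = 47325 - (552 + ((121 - 99)*((-100 + 2) + 288))*(-190)²) = 47325 - (552 + (22*(-98 + 288))*36100) = 47325 - (552 + (22*190)*36100) = 47325 - (552 + 4180*36100) = 47325 - (552 + 150898000) = 47325 - 1*150898552 = 47325 - 150898552 = -150851227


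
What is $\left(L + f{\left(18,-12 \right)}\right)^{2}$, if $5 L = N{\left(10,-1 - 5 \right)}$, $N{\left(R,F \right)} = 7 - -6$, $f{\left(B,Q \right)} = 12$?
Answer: $\frac{5329}{25} \approx 213.16$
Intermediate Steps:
$N{\left(R,F \right)} = 13$ ($N{\left(R,F \right)} = 7 + 6 = 13$)
$L = \frac{13}{5}$ ($L = \frac{1}{5} \cdot 13 = \frac{13}{5} \approx 2.6$)
$\left(L + f{\left(18,-12 \right)}\right)^{2} = \left(\frac{13}{5} + 12\right)^{2} = \left(\frac{73}{5}\right)^{2} = \frac{5329}{25}$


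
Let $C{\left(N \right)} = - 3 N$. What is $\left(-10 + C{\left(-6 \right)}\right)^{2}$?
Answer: $64$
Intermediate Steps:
$\left(-10 + C{\left(-6 \right)}\right)^{2} = \left(-10 - -18\right)^{2} = \left(-10 + 18\right)^{2} = 8^{2} = 64$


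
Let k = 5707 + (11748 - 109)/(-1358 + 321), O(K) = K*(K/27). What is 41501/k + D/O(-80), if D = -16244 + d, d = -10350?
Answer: -49570899637/472521600 ≈ -104.91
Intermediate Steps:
D = -26594 (D = -16244 - 10350 = -26594)
O(K) = K**2/27 (O(K) = K*(K*(1/27)) = K*(K/27) = K**2/27)
k = 5906520/1037 (k = 5707 + 11639/(-1037) = 5707 + 11639*(-1/1037) = 5707 - 11639/1037 = 5906520/1037 ≈ 5695.8)
41501/k + D/O(-80) = 41501/(5906520/1037) - 26594/((1/27)*(-80)**2) = 41501*(1037/5906520) - 26594/((1/27)*6400) = 43036537/5906520 - 26594/6400/27 = 43036537/5906520 - 26594*27/6400 = 43036537/5906520 - 359019/3200 = -49570899637/472521600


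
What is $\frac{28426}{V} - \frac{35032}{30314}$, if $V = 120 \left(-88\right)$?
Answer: $- \frac{307910921}{80028960} \approx -3.8475$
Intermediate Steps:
$V = -10560$
$\frac{28426}{V} - \frac{35032}{30314} = \frac{28426}{-10560} - \frac{35032}{30314} = 28426 \left(- \frac{1}{10560}\right) - \frac{17516}{15157} = - \frac{14213}{5280} - \frac{17516}{15157} = - \frac{307910921}{80028960}$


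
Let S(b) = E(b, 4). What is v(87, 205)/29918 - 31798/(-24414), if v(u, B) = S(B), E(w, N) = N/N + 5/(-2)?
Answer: 73176611/56186004 ≈ 1.3024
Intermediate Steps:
E(w, N) = -3/2 (E(w, N) = 1 + 5*(-½) = 1 - 5/2 = -3/2)
S(b) = -3/2
v(u, B) = -3/2
v(87, 205)/29918 - 31798/(-24414) = -3/2/29918 - 31798/(-24414) = -3/2*1/29918 - 31798*(-1/24414) = -3/59836 + 1223/939 = 73176611/56186004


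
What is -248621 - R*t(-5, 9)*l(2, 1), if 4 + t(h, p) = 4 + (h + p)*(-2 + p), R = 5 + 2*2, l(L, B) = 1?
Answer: -248873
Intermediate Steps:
R = 9 (R = 5 + 4 = 9)
t(h, p) = (-2 + p)*(h + p) (t(h, p) = -4 + (4 + (h + p)*(-2 + p)) = -4 + (4 + (-2 + p)*(h + p)) = (-2 + p)*(h + p))
-248621 - R*t(-5, 9)*l(2, 1) = -248621 - 9*(9² - 2*(-5) - 2*9 - 5*9) = -248621 - 9*(81 + 10 - 18 - 45) = -248621 - 9*28 = -248621 - 252 = -248873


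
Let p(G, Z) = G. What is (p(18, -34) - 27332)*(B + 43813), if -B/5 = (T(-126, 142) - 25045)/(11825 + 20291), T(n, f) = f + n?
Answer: -2745492956803/2294 ≈ -1.1968e+9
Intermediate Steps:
B = 125145/32116 (B = -5*((142 - 126) - 25045)/(11825 + 20291) = -5*(16 - 25045)/32116 = -(-125145)/32116 = -5*(-25029/32116) = 125145/32116 ≈ 3.8967)
(p(18, -34) - 27332)*(B + 43813) = (18 - 27332)*(125145/32116 + 43813) = -27314*1407223453/32116 = -2745492956803/2294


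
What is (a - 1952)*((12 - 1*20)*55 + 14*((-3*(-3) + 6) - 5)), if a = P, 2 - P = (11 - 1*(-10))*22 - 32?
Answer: 714000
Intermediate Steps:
P = -428 (P = 2 - ((11 - 1*(-10))*22 - 32) = 2 - ((11 + 10)*22 - 32) = 2 - (21*22 - 32) = 2 - (462 - 32) = 2 - 1*430 = 2 - 430 = -428)
a = -428
(a - 1952)*((12 - 1*20)*55 + 14*((-3*(-3) + 6) - 5)) = (-428 - 1952)*((12 - 1*20)*55 + 14*((-3*(-3) + 6) - 5)) = -2380*((12 - 20)*55 + 14*((9 + 6) - 5)) = -2380*(-8*55 + 14*(15 - 5)) = -2380*(-440 + 14*10) = -2380*(-440 + 140) = -2380*(-300) = 714000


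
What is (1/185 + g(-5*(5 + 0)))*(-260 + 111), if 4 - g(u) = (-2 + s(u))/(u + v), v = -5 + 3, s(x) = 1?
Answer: -2953478/4995 ≈ -591.29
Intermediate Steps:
v = -2
g(u) = 4 + 1/(-2 + u) (g(u) = 4 - (-2 + 1)/(u - 2) = 4 - (-1)/(-2 + u) = 4 + 1/(-2 + u))
(1/185 + g(-5*(5 + 0)))*(-260 + 111) = (1/185 + (-7 + 4*(-5*(5 + 0)))/(-2 - 5*(5 + 0)))*(-260 + 111) = (1/185 + (-7 + 4*(-5*5))/(-2 - 5*5))*(-149) = (1/185 + (-7 + 4*(-25))/(-2 - 25))*(-149) = (1/185 + (-7 - 100)/(-27))*(-149) = (1/185 - 1/27*(-107))*(-149) = (1/185 + 107/27)*(-149) = (19822/4995)*(-149) = -2953478/4995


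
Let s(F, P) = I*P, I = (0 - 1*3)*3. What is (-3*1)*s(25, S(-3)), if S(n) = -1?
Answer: -27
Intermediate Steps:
I = -9 (I = (0 - 3)*3 = -3*3 = -9)
s(F, P) = -9*P
(-3*1)*s(25, S(-3)) = (-3*1)*(-9*(-1)) = -3*9 = -27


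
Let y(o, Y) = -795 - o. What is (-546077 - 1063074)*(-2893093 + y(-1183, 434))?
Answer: 4654799143455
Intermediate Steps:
(-546077 - 1063074)*(-2893093 + y(-1183, 434)) = (-546077 - 1063074)*(-2893093 + (-795 - 1*(-1183))) = -1609151*(-2893093 + (-795 + 1183)) = -1609151*(-2893093 + 388) = -1609151*(-2892705) = 4654799143455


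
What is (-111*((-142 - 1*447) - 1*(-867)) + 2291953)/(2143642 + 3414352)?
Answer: 119005/292526 ≈ 0.40682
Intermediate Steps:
(-111*((-142 - 1*447) - 1*(-867)) + 2291953)/(2143642 + 3414352) = (-111*((-142 - 447) + 867) + 2291953)/5557994 = (-111*(-589 + 867) + 2291953)*(1/5557994) = (-111*278 + 2291953)*(1/5557994) = (-30858 + 2291953)*(1/5557994) = 2261095*(1/5557994) = 119005/292526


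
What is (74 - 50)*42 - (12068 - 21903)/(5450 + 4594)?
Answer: 10134187/10044 ≈ 1009.0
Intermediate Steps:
(74 - 50)*42 - (12068 - 21903)/(5450 + 4594) = 24*42 - (-9835)/10044 = 1008 - (-9835)/10044 = 1008 - 1*(-9835/10044) = 1008 + 9835/10044 = 10134187/10044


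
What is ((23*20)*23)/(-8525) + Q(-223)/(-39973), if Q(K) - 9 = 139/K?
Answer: -18865164504/15198334195 ≈ -1.2413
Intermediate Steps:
Q(K) = 9 + 139/K
((23*20)*23)/(-8525) + Q(-223)/(-39973) = ((23*20)*23)/(-8525) + (9 + 139/(-223))/(-39973) = (460*23)*(-1/8525) + (9 + 139*(-1/223))*(-1/39973) = 10580*(-1/8525) + (9 - 139/223)*(-1/39973) = -2116/1705 + (1868/223)*(-1/39973) = -2116/1705 - 1868/8913979 = -18865164504/15198334195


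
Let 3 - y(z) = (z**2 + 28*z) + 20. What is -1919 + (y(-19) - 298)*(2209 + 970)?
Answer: -459695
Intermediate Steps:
y(z) = -17 - z**2 - 28*z (y(z) = 3 - ((z**2 + 28*z) + 20) = 3 - (20 + z**2 + 28*z) = 3 + (-20 - z**2 - 28*z) = -17 - z**2 - 28*z)
-1919 + (y(-19) - 298)*(2209 + 970) = -1919 + ((-17 - 1*(-19)**2 - 28*(-19)) - 298)*(2209 + 970) = -1919 + ((-17 - 1*361 + 532) - 298)*3179 = -1919 + ((-17 - 361 + 532) - 298)*3179 = -1919 + (154 - 298)*3179 = -1919 - 144*3179 = -1919 - 457776 = -459695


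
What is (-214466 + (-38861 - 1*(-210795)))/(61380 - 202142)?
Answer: 21266/70381 ≈ 0.30216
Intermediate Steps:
(-214466 + (-38861 - 1*(-210795)))/(61380 - 202142) = (-214466 + (-38861 + 210795))/(-140762) = (-214466 + 171934)*(-1/140762) = -42532*(-1/140762) = 21266/70381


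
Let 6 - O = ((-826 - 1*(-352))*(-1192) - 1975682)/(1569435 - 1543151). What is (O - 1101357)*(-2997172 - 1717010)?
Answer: 34114766148989955/6571 ≈ 5.1917e+12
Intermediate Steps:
O = 784189/13142 (O = 6 - ((-826 - 1*(-352))*(-1192) - 1975682)/(1569435 - 1543151) = 6 - ((-826 + 352)*(-1192) - 1975682)/26284 = 6 - (-474*(-1192) - 1975682)/26284 = 6 - (565008 - 1975682)/26284 = 6 - (-1410674)/26284 = 6 - 1*(-705337/13142) = 6 + 705337/13142 = 784189/13142 ≈ 59.670)
(O - 1101357)*(-2997172 - 1717010) = (784189/13142 - 1101357)*(-2997172 - 1717010) = -14473249505/13142*(-4714182) = 34114766148989955/6571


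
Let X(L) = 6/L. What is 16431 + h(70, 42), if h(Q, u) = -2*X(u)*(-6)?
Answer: 115029/7 ≈ 16433.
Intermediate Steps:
h(Q, u) = 72/u (h(Q, u) = -12/u*(-6) = 72/u)
16431 + h(70, 42) = 16431 + 72/42 = 16431 + 72*(1/42) = 16431 + 12/7 = 115029/7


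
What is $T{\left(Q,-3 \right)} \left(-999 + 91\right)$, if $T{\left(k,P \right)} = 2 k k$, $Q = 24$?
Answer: $-1046016$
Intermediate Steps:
$T{\left(k,P \right)} = 2 k^{2}$
$T{\left(Q,-3 \right)} \left(-999 + 91\right) = 2 \cdot 24^{2} \left(-999 + 91\right) = 2 \cdot 576 \left(-908\right) = 1152 \left(-908\right) = -1046016$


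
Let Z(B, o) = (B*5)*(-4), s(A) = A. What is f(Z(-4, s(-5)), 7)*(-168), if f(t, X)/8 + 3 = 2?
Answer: 1344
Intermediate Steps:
Z(B, o) = -20*B (Z(B, o) = (5*B)*(-4) = -20*B)
f(t, X) = -8 (f(t, X) = -24 + 8*2 = -24 + 16 = -8)
f(Z(-4, s(-5)), 7)*(-168) = -8*(-168) = 1344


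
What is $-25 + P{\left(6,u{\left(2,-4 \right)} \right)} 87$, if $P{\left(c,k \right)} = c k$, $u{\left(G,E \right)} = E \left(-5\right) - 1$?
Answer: $9893$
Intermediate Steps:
$u{\left(G,E \right)} = -1 - 5 E$ ($u{\left(G,E \right)} = - 5 E - 1 = -1 - 5 E$)
$-25 + P{\left(6,u{\left(2,-4 \right)} \right)} 87 = -25 + 6 \left(-1 - -20\right) 87 = -25 + 6 \left(-1 + 20\right) 87 = -25 + 6 \cdot 19 \cdot 87 = -25 + 114 \cdot 87 = -25 + 9918 = 9893$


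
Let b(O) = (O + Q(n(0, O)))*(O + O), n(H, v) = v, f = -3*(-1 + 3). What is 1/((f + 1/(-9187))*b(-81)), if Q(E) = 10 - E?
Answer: 9187/89299260 ≈ 0.00010288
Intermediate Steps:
f = -6 (f = -3*2 = -6)
b(O) = 20*O (b(O) = (O + (10 - O))*(O + O) = 10*(2*O) = 20*O)
1/((f + 1/(-9187))*b(-81)) = 1/((-6 + 1/(-9187))*((20*(-81)))) = 1/(-6 - 1/9187*(-1620)) = -1/1620/(-55123/9187) = -9187/55123*(-1/1620) = 9187/89299260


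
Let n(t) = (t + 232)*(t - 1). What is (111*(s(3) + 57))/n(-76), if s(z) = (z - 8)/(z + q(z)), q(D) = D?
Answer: -12469/24024 ≈ -0.51902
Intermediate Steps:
s(z) = (-8 + z)/(2*z) (s(z) = (z - 8)/(z + z) = (-8 + z)/((2*z)) = (-8 + z)*(1/(2*z)) = (-8 + z)/(2*z))
n(t) = (-1 + t)*(232 + t) (n(t) = (232 + t)*(-1 + t) = (-1 + t)*(232 + t))
(111*(s(3) + 57))/n(-76) = (111*((½)*(-8 + 3)/3 + 57))/(-232 + (-76)² + 231*(-76)) = (111*((½)*(⅓)*(-5) + 57))/(-232 + 5776 - 17556) = (111*(-⅚ + 57))/(-12012) = (111*(337/6))*(-1/12012) = (12469/2)*(-1/12012) = -12469/24024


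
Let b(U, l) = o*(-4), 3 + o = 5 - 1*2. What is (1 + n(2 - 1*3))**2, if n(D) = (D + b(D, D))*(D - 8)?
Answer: 100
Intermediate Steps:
o = 0 (o = -3 + (5 - 1*2) = -3 + (5 - 2) = -3 + 3 = 0)
b(U, l) = 0 (b(U, l) = 0*(-4) = 0)
n(D) = D*(-8 + D) (n(D) = (D + 0)*(D - 8) = D*(-8 + D))
(1 + n(2 - 1*3))**2 = (1 + (2 - 1*3)*(-8 + (2 - 1*3)))**2 = (1 + (2 - 3)*(-8 + (2 - 3)))**2 = (1 - (-8 - 1))**2 = (1 - 1*(-9))**2 = (1 + 9)**2 = 10**2 = 100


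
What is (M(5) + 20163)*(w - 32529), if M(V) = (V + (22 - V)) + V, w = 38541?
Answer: 121382280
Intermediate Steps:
M(V) = 22 + V
(M(5) + 20163)*(w - 32529) = ((22 + 5) + 20163)*(38541 - 32529) = (27 + 20163)*6012 = 20190*6012 = 121382280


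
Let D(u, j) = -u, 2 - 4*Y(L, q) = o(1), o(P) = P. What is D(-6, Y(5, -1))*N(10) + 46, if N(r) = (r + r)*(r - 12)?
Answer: -194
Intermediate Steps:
Y(L, q) = ¼ (Y(L, q) = ½ - ¼*1 = ½ - ¼ = ¼)
N(r) = 2*r*(-12 + r) (N(r) = (2*r)*(-12 + r) = 2*r*(-12 + r))
D(-6, Y(5, -1))*N(10) + 46 = (-1*(-6))*(2*10*(-12 + 10)) + 46 = 6*(2*10*(-2)) + 46 = 6*(-40) + 46 = -240 + 46 = -194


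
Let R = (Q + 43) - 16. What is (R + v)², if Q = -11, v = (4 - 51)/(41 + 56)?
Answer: 2265025/9409 ≈ 240.73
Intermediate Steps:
v = -47/97 ≈ -0.48454
R = 16 (R = (-11 + 43) - 16 = 32 - 16 = 16)
(R + v)² = (16 - 47/97)² = (1505/97)² = 2265025/9409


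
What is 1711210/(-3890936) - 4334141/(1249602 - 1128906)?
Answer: -2133800181017/58702551432 ≈ -36.349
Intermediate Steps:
1711210/(-3890936) - 4334141/(1249602 - 1128906) = 1711210*(-1/3890936) - 4334141/120696 = -855605/1945468 - 4334141*1/120696 = -855605/1945468 - 4334141/120696 = -2133800181017/58702551432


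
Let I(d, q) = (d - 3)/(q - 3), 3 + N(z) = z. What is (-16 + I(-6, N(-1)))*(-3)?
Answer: 309/7 ≈ 44.143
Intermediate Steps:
N(z) = -3 + z
I(d, q) = (-3 + d)/(-3 + q)
(-16 + I(-6, N(-1)))*(-3) = (-16 + (-3 - 6)/(-3 + (-3 - 1)))*(-3) = (-16 - 9/(-3 - 4))*(-3) = (-16 - 9/(-7))*(-3) = (-16 - 1/7*(-9))*(-3) = (-16 + 9/7)*(-3) = -103/7*(-3) = 309/7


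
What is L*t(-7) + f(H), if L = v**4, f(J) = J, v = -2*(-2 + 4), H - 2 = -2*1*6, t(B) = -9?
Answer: -2314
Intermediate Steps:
H = -10 (H = 2 - 2*1*6 = 2 - 2*6 = 2 - 12 = -10)
v = -4 (v = -2*2 = -4)
L = 256 (L = (-4)**4 = 256)
L*t(-7) + f(H) = 256*(-9) - 10 = -2304 - 10 = -2314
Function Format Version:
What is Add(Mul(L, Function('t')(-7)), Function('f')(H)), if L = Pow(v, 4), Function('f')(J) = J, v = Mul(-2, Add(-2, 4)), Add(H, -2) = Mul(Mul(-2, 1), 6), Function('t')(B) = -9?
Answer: -2314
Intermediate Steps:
H = -10 (H = Add(2, Mul(Mul(-2, 1), 6)) = Add(2, Mul(-2, 6)) = Add(2, -12) = -10)
v = -4 (v = Mul(-2, 2) = -4)
L = 256 (L = Pow(-4, 4) = 256)
Add(Mul(L, Function('t')(-7)), Function('f')(H)) = Add(Mul(256, -9), -10) = Add(-2304, -10) = -2314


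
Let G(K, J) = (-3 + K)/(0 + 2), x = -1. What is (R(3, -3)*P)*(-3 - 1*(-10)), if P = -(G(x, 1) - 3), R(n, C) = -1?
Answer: -35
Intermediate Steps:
G(K, J) = -3/2 + K/2 (G(K, J) = (-3 + K)/2 = (-3 + K)*(½) = -3/2 + K/2)
P = 5 (P = -((-3/2 + (½)*(-1)) - 3) = -((-3/2 - ½) - 3) = -(-2 - 3) = -1*(-5) = 5)
(R(3, -3)*P)*(-3 - 1*(-10)) = (-1*5)*(-3 - 1*(-10)) = -5*(-3 + 10) = -5*7 = -35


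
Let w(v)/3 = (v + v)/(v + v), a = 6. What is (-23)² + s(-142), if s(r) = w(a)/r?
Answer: 75115/142 ≈ 528.98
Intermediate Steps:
w(v) = 3 (w(v) = 3*((v + v)/(v + v)) = 3*((2*v)/((2*v))) = 3*((2*v)*(1/(2*v))) = 3*1 = 3)
s(r) = 3/r
(-23)² + s(-142) = (-23)² + 3/(-142) = 529 + 3*(-1/142) = 529 - 3/142 = 75115/142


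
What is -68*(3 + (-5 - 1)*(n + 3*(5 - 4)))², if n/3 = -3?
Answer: -103428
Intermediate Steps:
n = -9 (n = 3*(-3) = -9)
-68*(3 + (-5 - 1)*(n + 3*(5 - 4)))² = -68*(3 + (-5 - 1)*(-9 + 3*(5 - 4)))² = -68*(3 - 6*(-9 + 3*1))² = -68*(3 - 6*(-9 + 3))² = -68*(3 - 6*(-6))² = -68*(3 + 36)² = -68*39² = -68*1521 = -103428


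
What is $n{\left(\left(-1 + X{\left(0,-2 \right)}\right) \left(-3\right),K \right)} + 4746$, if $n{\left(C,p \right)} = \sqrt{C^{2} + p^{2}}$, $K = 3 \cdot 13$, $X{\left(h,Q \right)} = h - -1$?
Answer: $4785$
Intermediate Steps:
$X{\left(h,Q \right)} = 1 + h$ ($X{\left(h,Q \right)} = h + 1 = 1 + h$)
$K = 39$
$n{\left(\left(-1 + X{\left(0,-2 \right)}\right) \left(-3\right),K \right)} + 4746 = \sqrt{\left(\left(-1 + \left(1 + 0\right)\right) \left(-3\right)\right)^{2} + 39^{2}} + 4746 = \sqrt{\left(\left(-1 + 1\right) \left(-3\right)\right)^{2} + 1521} + 4746 = \sqrt{\left(0 \left(-3\right)\right)^{2} + 1521} + 4746 = \sqrt{0^{2} + 1521} + 4746 = \sqrt{0 + 1521} + 4746 = \sqrt{1521} + 4746 = 39 + 4746 = 4785$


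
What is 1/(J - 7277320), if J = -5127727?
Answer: -1/12405047 ≈ -8.0612e-8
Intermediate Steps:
1/(J - 7277320) = 1/(-5127727 - 7277320) = 1/(-12405047) = -1/12405047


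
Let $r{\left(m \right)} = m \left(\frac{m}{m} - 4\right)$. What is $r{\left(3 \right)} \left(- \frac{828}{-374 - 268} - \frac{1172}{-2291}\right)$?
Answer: $- \frac{3974058}{245137} \approx -16.212$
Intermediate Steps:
$r{\left(m \right)} = - 3 m$ ($r{\left(m \right)} = m \left(1 - 4\right) = m \left(-3\right) = - 3 m$)
$r{\left(3 \right)} \left(- \frac{828}{-374 - 268} - \frac{1172}{-2291}\right) = \left(-3\right) 3 \left(- \frac{828}{-374 - 268} - \frac{1172}{-2291}\right) = - 9 \left(- \frac{828}{-642} - - \frac{1172}{2291}\right) = - 9 \left(\left(-828\right) \left(- \frac{1}{642}\right) + \frac{1172}{2291}\right) = - 9 \left(\frac{138}{107} + \frac{1172}{2291}\right) = \left(-9\right) \frac{441562}{245137} = - \frac{3974058}{245137}$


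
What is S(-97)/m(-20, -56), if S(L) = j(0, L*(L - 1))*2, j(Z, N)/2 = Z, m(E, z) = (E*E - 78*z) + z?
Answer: 0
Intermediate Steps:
m(E, z) = E² - 77*z (m(E, z) = (E² - 78*z) + z = E² - 77*z)
j(Z, N) = 2*Z
S(L) = 0 (S(L) = (2*0)*2 = 0*2 = 0)
S(-97)/m(-20, -56) = 0/((-20)² - 77*(-56)) = 0/(400 + 4312) = 0/4712 = 0*(1/4712) = 0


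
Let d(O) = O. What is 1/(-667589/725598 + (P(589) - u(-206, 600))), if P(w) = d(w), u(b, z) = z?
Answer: -725598/8649167 ≈ -0.083892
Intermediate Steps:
P(w) = w
1/(-667589/725598 + (P(589) - u(-206, 600))) = 1/(-667589/725598 + (589 - 1*600)) = 1/(-667589*1/725598 + (589 - 600)) = 1/(-667589/725598 - 11) = 1/(-8649167/725598) = -725598/8649167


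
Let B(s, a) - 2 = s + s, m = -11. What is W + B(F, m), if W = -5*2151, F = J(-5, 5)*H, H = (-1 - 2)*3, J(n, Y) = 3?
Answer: -10807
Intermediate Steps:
H = -9 (H = -3*3 = -9)
F = -27 (F = 3*(-9) = -27)
W = -10755
B(s, a) = 2 + 2*s (B(s, a) = 2 + (s + s) = 2 + 2*s)
W + B(F, m) = -10755 + (2 + 2*(-27)) = -10755 + (2 - 54) = -10755 - 52 = -10807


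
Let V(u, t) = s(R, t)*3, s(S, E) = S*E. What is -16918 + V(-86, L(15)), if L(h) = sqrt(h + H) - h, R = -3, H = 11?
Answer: -16783 - 9*sqrt(26) ≈ -16829.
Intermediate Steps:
s(S, E) = E*S
L(h) = sqrt(11 + h) - h (L(h) = sqrt(h + 11) - h = sqrt(11 + h) - h)
V(u, t) = -9*t (V(u, t) = (t*(-3))*3 = -3*t*3 = -9*t)
-16918 + V(-86, L(15)) = -16918 - 9*(sqrt(11 + 15) - 1*15) = -16918 - 9*(sqrt(26) - 15) = -16918 - 9*(-15 + sqrt(26)) = -16918 + (135 - 9*sqrt(26)) = -16783 - 9*sqrt(26)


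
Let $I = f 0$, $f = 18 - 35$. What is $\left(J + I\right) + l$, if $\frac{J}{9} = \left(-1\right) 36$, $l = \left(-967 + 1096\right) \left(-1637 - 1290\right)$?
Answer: $-377907$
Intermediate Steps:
$l = -377583$ ($l = 129 \left(-2927\right) = -377583$)
$f = -17$ ($f = 18 - 35 = -17$)
$J = -324$ ($J = 9 \left(\left(-1\right) 36\right) = 9 \left(-36\right) = -324$)
$I = 0$ ($I = \left(-17\right) 0 = 0$)
$\left(J + I\right) + l = \left(-324 + 0\right) - 377583 = -324 - 377583 = -377907$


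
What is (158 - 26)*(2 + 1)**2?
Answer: 1188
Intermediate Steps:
(158 - 26)*(2 + 1)**2 = 132*3**2 = 132*9 = 1188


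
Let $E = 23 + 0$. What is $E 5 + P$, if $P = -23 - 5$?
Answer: $87$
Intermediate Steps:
$E = 23$
$P = -28$
$E 5 + P = 23 \cdot 5 - 28 = 115 - 28 = 87$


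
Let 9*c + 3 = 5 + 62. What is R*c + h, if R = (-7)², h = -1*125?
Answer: 2011/9 ≈ 223.44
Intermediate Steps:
h = -125
c = 64/9 (c = -⅓ + (5 + 62)/9 = -⅓ + (⅑)*67 = -⅓ + 67/9 = 64/9 ≈ 7.1111)
R = 49
R*c + h = 49*(64/9) - 125 = 3136/9 - 125 = 2011/9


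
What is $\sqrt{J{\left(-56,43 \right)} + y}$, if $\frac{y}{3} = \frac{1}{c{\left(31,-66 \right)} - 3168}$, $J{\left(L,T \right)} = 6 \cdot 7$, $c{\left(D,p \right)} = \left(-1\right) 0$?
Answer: $\frac{\sqrt{2927166}}{264} \approx 6.4807$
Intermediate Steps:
$c{\left(D,p \right)} = 0$
$J{\left(L,T \right)} = 42$
$y = - \frac{1}{1056}$ ($y = \frac{3}{0 - 3168} = \frac{3}{-3168} = 3 \left(- \frac{1}{3168}\right) = - \frac{1}{1056} \approx -0.00094697$)
$\sqrt{J{\left(-56,43 \right)} + y} = \sqrt{42 - \frac{1}{1056}} = \sqrt{\frac{44351}{1056}} = \frac{\sqrt{2927166}}{264}$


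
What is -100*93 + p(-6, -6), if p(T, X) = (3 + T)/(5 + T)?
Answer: -9297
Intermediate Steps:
p(T, X) = (3 + T)/(5 + T)
-100*93 + p(-6, -6) = -100*93 + (3 - 6)/(5 - 6) = -9300 - 3/(-1) = -9300 - 1*(-3) = -9300 + 3 = -9297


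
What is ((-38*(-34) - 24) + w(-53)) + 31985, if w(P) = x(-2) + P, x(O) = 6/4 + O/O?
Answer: 66405/2 ≈ 33203.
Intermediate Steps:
x(O) = 5/2 (x(O) = 6*(1/4) + 1 = 3/2 + 1 = 5/2)
w(P) = 5/2 + P
((-38*(-34) - 24) + w(-53)) + 31985 = ((-38*(-34) - 24) + (5/2 - 53)) + 31985 = ((1292 - 24) - 101/2) + 31985 = (1268 - 101/2) + 31985 = 2435/2 + 31985 = 66405/2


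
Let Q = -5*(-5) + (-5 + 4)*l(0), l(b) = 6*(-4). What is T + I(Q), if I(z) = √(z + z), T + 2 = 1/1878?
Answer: -3755/1878 + 7*√2 ≈ 7.9000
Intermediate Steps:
T = -3755/1878 (T = -2 + 1/1878 = -3755/1878 ≈ -1.9995)
l(b) = -24
Q = 49 (Q = -5*(-5) + (-5 + 4)*(-24) = 25 - 1*(-24) = 25 + 24 = 49)
I(z) = √2*√z (I(z) = √(2*z) = √2*√z)
T + I(Q) = -3755/1878 + √2*√49 = -3755/1878 + √2*7 = -3755/1878 + 7*√2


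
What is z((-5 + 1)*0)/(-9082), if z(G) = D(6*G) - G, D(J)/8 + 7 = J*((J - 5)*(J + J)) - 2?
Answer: 36/4541 ≈ 0.0079278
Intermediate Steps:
D(J) = -72 + 16*J²*(-5 + J) (D(J) = -56 + 8*(J*((J - 5)*(J + J)) - 2) = -56 + 8*(J*((-5 + J)*(2*J)) - 2) = -56 + 8*(J*(2*J*(-5 + J)) - 2) = -56 + 8*(2*J²*(-5 + J) - 2) = -56 + 8*(-2 + 2*J²*(-5 + J)) = -56 + (-16 + 16*J²*(-5 + J)) = -72 + 16*J²*(-5 + J))
z(G) = -72 - G - 2880*G² + 3456*G³ (z(G) = (-72 - 80*36*G² + 16*(6*G)³) - G = (-72 - 2880*G² + 16*(216*G³)) - G = (-72 - 2880*G² + 3456*G³) - G = -72 - G - 2880*G² + 3456*G³)
z((-5 + 1)*0)/(-9082) = (-72 - (-5 + 1)*0 - 2880*((-5 + 1)*0)² + 3456*((-5 + 1)*0)³)/(-9082) = (-72 - (-4)*0 - 2880*(-4*0)² + 3456*(-4*0)³)*(-1/9082) = (-72 - 1*0 - 2880*0² + 3456*0³)*(-1/9082) = (-72 + 0 - 2880*0 + 3456*0)*(-1/9082) = (-72 + 0 + 0 + 0)*(-1/9082) = -72*(-1/9082) = 36/4541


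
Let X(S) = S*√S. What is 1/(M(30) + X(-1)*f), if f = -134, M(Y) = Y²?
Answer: 225/206989 - 67*I/413978 ≈ 0.001087 - 0.00016184*I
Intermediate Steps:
X(S) = S^(3/2)
1/(M(30) + X(-1)*f) = 1/(30² + (-1)^(3/2)*(-134)) = 1/(900 - I*(-134)) = 1/(900 + 134*I) = (900 - 134*I)/827956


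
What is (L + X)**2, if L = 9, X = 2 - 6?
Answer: 25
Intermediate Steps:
X = -4
(L + X)**2 = (9 - 4)**2 = 5**2 = 25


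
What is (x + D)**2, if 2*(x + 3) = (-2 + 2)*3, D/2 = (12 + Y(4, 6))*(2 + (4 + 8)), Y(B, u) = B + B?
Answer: 310249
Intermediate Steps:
Y(B, u) = 2*B
D = 560 (D = 2*((12 + 2*4)*(2 + (4 + 8))) = 2*((12 + 8)*(2 + 12)) = 2*(20*14) = 2*280 = 560)
x = -3 (x = -3 + ((-2 + 2)*3)/2 = -3 + (0*3)/2 = -3 + (1/2)*0 = -3 + 0 = -3)
(x + D)**2 = (-3 + 560)**2 = 557**2 = 310249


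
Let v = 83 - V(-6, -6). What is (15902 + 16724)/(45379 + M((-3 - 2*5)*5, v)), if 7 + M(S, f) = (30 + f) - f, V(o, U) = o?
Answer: 16313/22701 ≈ 0.71860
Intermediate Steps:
v = 89 (v = 83 - 1*(-6) = 83 + 6 = 89)
M(S, f) = 23 (M(S, f) = -7 + ((30 + f) - f) = -7 + 30 = 23)
(15902 + 16724)/(45379 + M((-3 - 2*5)*5, v)) = (15902 + 16724)/(45379 + 23) = 32626/45402 = 32626*(1/45402) = 16313/22701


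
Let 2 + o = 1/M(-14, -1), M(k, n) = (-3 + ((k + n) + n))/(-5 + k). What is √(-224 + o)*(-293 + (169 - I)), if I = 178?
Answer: -4530*I ≈ -4530.0*I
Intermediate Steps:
M(k, n) = (-3 + k + 2*n)/(-5 + k) (M(k, n) = (-3 + (k + 2*n))/(-5 + k) = (-3 + k + 2*n)/(-5 + k))
o = -1 (o = -2 + 1/((-3 - 14 + 2*(-1))/(-5 - 14)) = -2 + 1/((-3 - 14 - 2)/(-19)) = -2 + 1/(-1/19*(-19)) = -2 + 1/1 = -2 + 1 = -1)
√(-224 + o)*(-293 + (169 - I)) = √(-224 - 1)*(-293 + (169 - 1*178)) = √(-225)*(-293 + (169 - 178)) = (15*I)*(-293 - 9) = (15*I)*(-302) = -4530*I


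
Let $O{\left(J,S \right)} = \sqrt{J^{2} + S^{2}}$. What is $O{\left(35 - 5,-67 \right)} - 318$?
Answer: $-318 + \sqrt{5389} \approx -244.59$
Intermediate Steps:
$O{\left(35 - 5,-67 \right)} - 318 = \sqrt{\left(35 - 5\right)^{2} + \left(-67\right)^{2}} - 318 = \sqrt{30^{2} + 4489} - 318 = \sqrt{900 + 4489} - 318 = \sqrt{5389} - 318 = -318 + \sqrt{5389}$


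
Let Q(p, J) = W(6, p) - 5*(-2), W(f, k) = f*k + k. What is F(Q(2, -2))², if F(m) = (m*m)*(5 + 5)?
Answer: 33177600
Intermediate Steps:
W(f, k) = k + f*k
Q(p, J) = 10 + 7*p (Q(p, J) = p*(1 + 6) - 5*(-2) = p*7 + 10 = 7*p + 10 = 10 + 7*p)
F(m) = 10*m² (F(m) = m²*10 = 10*m²)
F(Q(2, -2))² = (10*(10 + 7*2)²)² = (10*(10 + 14)²)² = (10*24²)² = (10*576)² = 5760² = 33177600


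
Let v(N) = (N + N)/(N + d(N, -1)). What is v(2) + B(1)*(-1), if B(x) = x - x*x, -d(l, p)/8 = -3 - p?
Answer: 2/9 ≈ 0.22222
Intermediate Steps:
d(l, p) = 24 + 8*p (d(l, p) = -8*(-3 - p) = 24 + 8*p)
v(N) = 2*N/(16 + N) (v(N) = (N + N)/(N + (24 + 8*(-1))) = (2*N)/(N + (24 - 8)) = (2*N)/(N + 16) = (2*N)/(16 + N) = 2*N/(16 + N))
B(x) = x - x**2
v(2) + B(1)*(-1) = 2*2/(16 + 2) + (1*(1 - 1*1))*(-1) = 2*2/18 + (1*(1 - 1))*(-1) = 2*2*(1/18) + (1*0)*(-1) = 2/9 + 0*(-1) = 2/9 + 0 = 2/9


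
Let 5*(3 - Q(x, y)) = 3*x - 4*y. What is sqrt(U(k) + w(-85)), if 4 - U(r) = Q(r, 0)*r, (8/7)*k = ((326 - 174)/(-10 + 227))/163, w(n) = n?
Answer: 23*I*sqrt(97752615)/25265 ≈ 9.0006*I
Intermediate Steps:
k = 19/5053 (k = 7*(((326 - 174)/(-10 + 227))/163)/8 = 7*((152/217)*(1/163))/8 = (7/8)*(152/35371) = 19/5053 ≈ 0.0037601)
Q(x, y) = 3 - 3*x/5 + 4*y/5 (Q(x, y) = 3 - (3*x - 4*y)/5 = 3 - (-4*y + 3*x)/5 = 3 + (-3*x/5 + 4*y/5) = 3 - 3*x/5 + 4*y/5)
U(r) = 4 - r*(3 - 3*r/5) (U(r) = 4 - (3 - 3*r/5 + (4/5)*0)*r = 4 - (3 - 3*r/5 + 0)*r = 4 - (3 - 3*r/5)*r = 4 - r*(3 - 3*r/5))
sqrt(U(k) + w(-85)) = sqrt((4 + (3/5)*(19/5053)*(-5 + 19/5053)) - 85) = sqrt((4 + (3/5)*(19/5053)*(-25246/5053)) - 85) = sqrt((4 - 1439022/127664045) - 85) = sqrt(509217158/127664045 - 85) = sqrt(-10342226667/127664045) = 23*I*sqrt(97752615)/25265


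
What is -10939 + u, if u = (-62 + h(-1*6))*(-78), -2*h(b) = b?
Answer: -6337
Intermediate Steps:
h(b) = -b/2
u = 4602 (u = (-62 - (-1)*6/2)*(-78) = (-62 - ½*(-6))*(-78) = (-62 + 3)*(-78) = -59*(-78) = 4602)
-10939 + u = -10939 + 4602 = -6337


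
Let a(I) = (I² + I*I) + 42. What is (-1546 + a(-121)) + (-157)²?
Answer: 52427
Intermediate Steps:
a(I) = 42 + 2*I² (a(I) = (I² + I²) + 42 = 2*I² + 42 = 42 + 2*I²)
(-1546 + a(-121)) + (-157)² = (-1546 + (42 + 2*(-121)²)) + (-157)² = (-1546 + (42 + 2*14641)) + 24649 = (-1546 + (42 + 29282)) + 24649 = (-1546 + 29324) + 24649 = 27778 + 24649 = 52427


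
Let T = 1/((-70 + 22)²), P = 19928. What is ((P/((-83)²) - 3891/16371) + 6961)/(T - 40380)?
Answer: -201052097599488/1165836554821229 ≈ -0.17245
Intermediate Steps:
T = 1/2304 (T = 1/((-48)²) = 1/2304 ≈ 0.00043403)
((P/((-83)²) - 3891/16371) + 6961)/(T - 40380) = ((19928/((-83)²) - 3891/16371) + 6961)/(1/2304 - 40380) = ((19928/6889 - 3891*1/16371) + 6961)/(-93035519/2304) = ((19928*(1/6889) - 1297/5457) + 6961)*(-2304/93035519) = ((19928/6889 - 1297/5457) + 6961)*(-2304/93035519) = (99812063/37593273 + 6961)*(-2304/93035519) = (261786585416/37593273)*(-2304/93035519) = -201052097599488/1165836554821229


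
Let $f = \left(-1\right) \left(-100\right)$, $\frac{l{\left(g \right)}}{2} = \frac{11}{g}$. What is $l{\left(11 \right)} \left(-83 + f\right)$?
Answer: $34$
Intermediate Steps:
$l{\left(g \right)} = \frac{22}{g}$ ($l{\left(g \right)} = 2 \frac{11}{g} = \frac{22}{g}$)
$f = 100$
$l{\left(11 \right)} \left(-83 + f\right) = \frac{22}{11} \left(-83 + 100\right) = 22 \cdot \frac{1}{11} \cdot 17 = 2 \cdot 17 = 34$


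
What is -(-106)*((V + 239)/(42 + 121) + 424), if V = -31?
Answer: 7347920/163 ≈ 45079.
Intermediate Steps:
-(-106)*((V + 239)/(42 + 121) + 424) = -(-106)*((-31 + 239)/(42 + 121) + 424) = -(-106)*(208/163 + 424) = -(-106)*69320/163 = -1*(-7347920/163) = 7347920/163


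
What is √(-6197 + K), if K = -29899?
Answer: 16*I*√141 ≈ 189.99*I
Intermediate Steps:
√(-6197 + K) = √(-6197 - 29899) = √(-36096) = 16*I*√141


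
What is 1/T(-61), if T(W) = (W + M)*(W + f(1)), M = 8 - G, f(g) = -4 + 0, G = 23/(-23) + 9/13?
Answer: 1/3425 ≈ 0.00029197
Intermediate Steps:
G = -4/13 (G = 23*(-1/23) + 9*(1/13) = -1 + 9/13 = -4/13 ≈ -0.30769)
f(g) = -4
M = 108/13 (M = 8 - 1*(-4/13) = 8 + 4/13 = 108/13 ≈ 8.3077)
T(W) = (-4 + W)*(108/13 + W) (T(W) = (W + 108/13)*(W - 4) = (108/13 + W)*(-4 + W) = (-4 + W)*(108/13 + W))
1/T(-61) = 1/(-432/13 + (-61)² + (56/13)*(-61)) = 1/(-432/13 + 3721 - 3416/13) = 1/3425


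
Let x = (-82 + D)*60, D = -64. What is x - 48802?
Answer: -57562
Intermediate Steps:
x = -8760 (x = (-82 - 64)*60 = -146*60 = -8760)
x - 48802 = -8760 - 48802 = -57562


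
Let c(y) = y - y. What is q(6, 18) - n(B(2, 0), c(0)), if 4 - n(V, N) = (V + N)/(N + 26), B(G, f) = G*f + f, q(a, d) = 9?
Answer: 5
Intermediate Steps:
c(y) = 0
B(G, f) = f + G*f
n(V, N) = 4 - (N + V)/(26 + N) (n(V, N) = 4 - (V + N)/(N + 26) = 4 - (N + V)/(26 + N))
q(6, 18) - n(B(2, 0), c(0)) = 9 - (104 - 0*(1 + 2) + 3*0)/(26 + 0) = 9 - (104 - 0*3 + 0)/26 = 9 - (104 - 1*0 + 0)/26 = 9 - (104 + 0 + 0)/26 = 9 - 104/26 = 9 - 1*4 = 9 - 4 = 5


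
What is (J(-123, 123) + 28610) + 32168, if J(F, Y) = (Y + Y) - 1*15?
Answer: 61009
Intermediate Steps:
J(F, Y) = -15 + 2*Y (J(F, Y) = 2*Y - 15 = -15 + 2*Y)
(J(-123, 123) + 28610) + 32168 = ((-15 + 2*123) + 28610) + 32168 = ((-15 + 246) + 28610) + 32168 = (231 + 28610) + 32168 = 28841 + 32168 = 61009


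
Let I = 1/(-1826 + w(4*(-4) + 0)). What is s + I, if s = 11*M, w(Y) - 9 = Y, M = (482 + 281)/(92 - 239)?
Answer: -732596/12831 ≈ -57.096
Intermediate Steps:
M = -109/21 (M = 763/(-147) = 763*(-1/147) = -109/21 ≈ -5.1905)
w(Y) = 9 + Y
s = -1199/21 (s = 11*(-109/21) = -1199/21 ≈ -57.095)
I = -1/1833 (I = 1/(-1826 + (9 + (4*(-4) + 0))) = 1/(-1826 + (9 + (-16 + 0))) = 1/(-1826 + (9 - 16)) = 1/(-1826 - 7) = 1/(-1833) = -1/1833 ≈ -0.00054555)
s + I = -1199/21 - 1/1833 = -732596/12831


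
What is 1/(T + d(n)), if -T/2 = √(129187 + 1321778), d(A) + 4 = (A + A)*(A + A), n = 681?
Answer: 92752/172058379887 + √1450965/1720583798870 ≈ 5.3977e-7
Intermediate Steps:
d(A) = -4 + 4*A² (d(A) = -4 + (A + A)*(A + A) = -4 + (2*A)*(2*A) = -4 + 4*A²)
T = -2*√1450965 (T = -2*√(129187 + 1321778) = -2*√1450965 ≈ -2409.1)
1/(T + d(n)) = 1/(-2*√1450965 + (-4 + 4*681²)) = 1/(-2*√1450965 + (-4 + 4*463761)) = 1/(-2*√1450965 + (-4 + 1855044)) = 1/(-2*√1450965 + 1855040) = 1/(1855040 - 2*√1450965)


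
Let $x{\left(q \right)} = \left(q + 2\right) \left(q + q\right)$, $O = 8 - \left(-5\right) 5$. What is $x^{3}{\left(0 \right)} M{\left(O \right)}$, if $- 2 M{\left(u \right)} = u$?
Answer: $0$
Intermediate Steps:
$O = 33$ ($O = 8 - -25 = 8 + 25 = 33$)
$M{\left(u \right)} = - \frac{u}{2}$
$x{\left(q \right)} = 2 q \left(2 + q\right)$ ($x{\left(q \right)} = \left(2 + q\right) 2 q = 2 q \left(2 + q\right)$)
$x^{3}{\left(0 \right)} M{\left(O \right)} = \left(2 \cdot 0 \left(2 + 0\right)\right)^{3} \left(\left(- \frac{1}{2}\right) 33\right) = \left(2 \cdot 0 \cdot 2\right)^{3} \left(- \frac{33}{2}\right) = 0^{3} \left(- \frac{33}{2}\right) = 0 \left(- \frac{33}{2}\right) = 0$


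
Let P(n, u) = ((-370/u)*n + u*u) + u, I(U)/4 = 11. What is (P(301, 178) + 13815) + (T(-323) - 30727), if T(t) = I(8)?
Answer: 1278781/89 ≈ 14368.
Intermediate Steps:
I(U) = 44 (I(U) = 4*11 = 44)
T(t) = 44
P(n, u) = u + u² - 370*n/u (P(n, u) = (-370*n/u + u²) + u = (u² - 370*n/u) + u = u + u² - 370*n/u)
(P(301, 178) + 13815) + (T(-323) - 30727) = ((178 + 178² - 370*301/178) + 13815) + (44 - 30727) = ((178 + 31684 - 370*301*1/178) + 13815) - 30683 = ((178 + 31684 - 55685/89) + 13815) - 30683 = (2780033/89 + 13815) - 30683 = 4009568/89 - 30683 = 1278781/89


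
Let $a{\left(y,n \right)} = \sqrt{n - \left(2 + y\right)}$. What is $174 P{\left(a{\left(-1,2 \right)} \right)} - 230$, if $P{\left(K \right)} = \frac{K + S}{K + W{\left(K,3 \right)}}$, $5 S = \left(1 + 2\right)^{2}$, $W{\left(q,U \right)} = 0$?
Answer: $\frac{1286}{5} \approx 257.2$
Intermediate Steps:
$S = \frac{9}{5}$ ($S = \frac{\left(1 + 2\right)^{2}}{5} = \frac{3^{2}}{5} = \frac{1}{5} \cdot 9 = \frac{9}{5} \approx 1.8$)
$a{\left(y,n \right)} = \sqrt{-2 + n - y}$
$P{\left(K \right)} = \frac{\frac{9}{5} + K}{K}$ ($P{\left(K \right)} = \frac{K + \frac{9}{5}}{K + 0} = \frac{\frac{9}{5} + K}{K}$)
$174 P{\left(a{\left(-1,2 \right)} \right)} - 230 = 174 \frac{\frac{9}{5} + \sqrt{-2 + 2 - -1}}{\sqrt{-2 + 2 - -1}} - 230 = 174 \frac{\frac{9}{5} + \sqrt{-2 + 2 + 1}}{\sqrt{-2 + 2 + 1}} - 230 = 174 \frac{\frac{9}{5} + \sqrt{1}}{\sqrt{1}} - 230 = 174 \frac{\frac{9}{5} + 1}{1} - 230 = 174 \cdot 1 \cdot \frac{14}{5} - 230 = 174 \cdot \frac{14}{5} - 230 = \frac{2436}{5} - 230 = \frac{1286}{5}$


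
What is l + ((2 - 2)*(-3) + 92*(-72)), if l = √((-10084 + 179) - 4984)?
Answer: -6624 + I*√14889 ≈ -6624.0 + 122.02*I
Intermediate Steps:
l = I*√14889 (l = √(-9905 - 4984) = √(-14889) = I*√14889 ≈ 122.02*I)
l + ((2 - 2)*(-3) + 92*(-72)) = I*√14889 + ((2 - 2)*(-3) + 92*(-72)) = I*√14889 + (0*(-3) - 6624) = I*√14889 + (0 - 6624) = I*√14889 - 6624 = -6624 + I*√14889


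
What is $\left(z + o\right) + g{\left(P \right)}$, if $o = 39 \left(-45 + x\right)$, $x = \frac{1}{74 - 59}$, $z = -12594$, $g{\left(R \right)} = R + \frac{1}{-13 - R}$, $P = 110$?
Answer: $- \frac{8755391}{615} \approx -14236.0$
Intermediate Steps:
$x = \frac{1}{15} \approx 0.066667$
$o = - \frac{8762}{5}$ ($o = 39 \left(-45 + \frac{1}{15}\right) = 39 \left(- \frac{674}{15}\right) = - \frac{8762}{5} \approx -1752.4$)
$\left(z + o\right) + g{\left(P \right)} = \left(-12594 - \frac{8762}{5}\right) + \frac{-1 + 110^{2} + 13 \cdot 110}{13 + 110} = - \frac{71732}{5} + \frac{-1 + 12100 + 1430}{123} = - \frac{71732}{5} + \frac{1}{123} \cdot 13529 = - \frac{71732}{5} + \frac{13529}{123} = - \frac{8755391}{615}$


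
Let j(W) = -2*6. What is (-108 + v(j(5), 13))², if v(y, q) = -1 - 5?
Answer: 12996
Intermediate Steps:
j(W) = -12
v(y, q) = -6
(-108 + v(j(5), 13))² = (-108 - 6)² = (-114)² = 12996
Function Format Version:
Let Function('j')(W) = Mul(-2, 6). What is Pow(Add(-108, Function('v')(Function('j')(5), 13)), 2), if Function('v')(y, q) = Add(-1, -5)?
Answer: 12996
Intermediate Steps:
Function('j')(W) = -12
Function('v')(y, q) = -6
Pow(Add(-108, Function('v')(Function('j')(5), 13)), 2) = Pow(Add(-108, -6), 2) = Pow(-114, 2) = 12996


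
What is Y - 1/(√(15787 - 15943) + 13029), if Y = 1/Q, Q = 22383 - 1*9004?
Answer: -1519998/757050701621 + 2*I*√39/169754997 ≈ -2.0078e-6 + 7.3577e-8*I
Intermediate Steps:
Q = 13379 (Q = 22383 - 9004 = 13379)
Y = 1/13379 ≈ 7.4744e-5
Y - 1/(√(15787 - 15943) + 13029) = 1/13379 - 1/(√(15787 - 15943) + 13029) = 1/13379 - 1/(√(-156) + 13029) = 1/13379 - 1/(2*I*√39 + 13029) = 1/13379 - 1/(13029 + 2*I*√39)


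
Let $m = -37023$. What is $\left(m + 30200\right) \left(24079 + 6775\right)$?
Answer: $-210516842$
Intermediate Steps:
$\left(m + 30200\right) \left(24079 + 6775\right) = \left(-37023 + 30200\right) \left(24079 + 6775\right) = \left(-6823\right) 30854 = -210516842$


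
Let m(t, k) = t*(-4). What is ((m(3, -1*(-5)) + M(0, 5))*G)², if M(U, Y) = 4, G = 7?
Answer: 3136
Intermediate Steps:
m(t, k) = -4*t
((m(3, -1*(-5)) + M(0, 5))*G)² = ((-4*3 + 4)*7)² = ((-12 + 4)*7)² = (-8*7)² = (-56)² = 3136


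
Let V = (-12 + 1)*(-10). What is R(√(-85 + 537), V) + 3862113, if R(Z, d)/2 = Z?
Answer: 3862113 + 4*√113 ≈ 3.8622e+6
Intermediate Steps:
V = 110 (V = -11*(-10) = 110)
R(Z, d) = 2*Z
R(√(-85 + 537), V) + 3862113 = 2*√(-85 + 537) + 3862113 = 2*√452 + 3862113 = 2*(2*√113) + 3862113 = 4*√113 + 3862113 = 3862113 + 4*√113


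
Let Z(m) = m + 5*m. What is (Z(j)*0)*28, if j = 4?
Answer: 0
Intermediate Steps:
Z(m) = 6*m
(Z(j)*0)*28 = ((6*4)*0)*28 = (24*0)*28 = 0*28 = 0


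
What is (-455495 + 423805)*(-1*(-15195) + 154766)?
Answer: -5386064090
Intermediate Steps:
(-455495 + 423805)*(-1*(-15195) + 154766) = -31690*(15195 + 154766) = -31690*169961 = -5386064090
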